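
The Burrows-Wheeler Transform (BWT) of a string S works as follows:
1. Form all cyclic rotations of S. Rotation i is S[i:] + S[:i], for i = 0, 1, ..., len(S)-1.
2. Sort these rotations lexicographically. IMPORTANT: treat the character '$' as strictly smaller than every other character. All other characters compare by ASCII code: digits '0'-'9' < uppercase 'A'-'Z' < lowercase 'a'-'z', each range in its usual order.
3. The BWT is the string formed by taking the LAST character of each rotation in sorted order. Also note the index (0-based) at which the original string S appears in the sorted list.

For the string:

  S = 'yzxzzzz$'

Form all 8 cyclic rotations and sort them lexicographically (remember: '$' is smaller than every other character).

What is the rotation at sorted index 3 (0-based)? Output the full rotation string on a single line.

Answer: z$yzxzzz

Derivation:
All 8 rotations (rotation i = S[i:]+S[:i]):
  rot[0] = yzxzzzz$
  rot[1] = zxzzzz$y
  rot[2] = xzzzz$yz
  rot[3] = zzzz$yzx
  rot[4] = zzz$yzxz
  rot[5] = zz$yzxzz
  rot[6] = z$yzxzzz
  rot[7] = $yzxzzzz
Sorted (with $ < everything):
  sorted[0] = $yzxzzzz
  sorted[1] = xzzzz$yz
  sorted[2] = yzxzzzz$
  sorted[3] = z$yzxzzz
  sorted[4] = zxzzzz$y
  sorted[5] = zz$yzxzz
  sorted[6] = zzz$yzxz
  sorted[7] = zzzz$yzx
sorted[3] = z$yzxzzz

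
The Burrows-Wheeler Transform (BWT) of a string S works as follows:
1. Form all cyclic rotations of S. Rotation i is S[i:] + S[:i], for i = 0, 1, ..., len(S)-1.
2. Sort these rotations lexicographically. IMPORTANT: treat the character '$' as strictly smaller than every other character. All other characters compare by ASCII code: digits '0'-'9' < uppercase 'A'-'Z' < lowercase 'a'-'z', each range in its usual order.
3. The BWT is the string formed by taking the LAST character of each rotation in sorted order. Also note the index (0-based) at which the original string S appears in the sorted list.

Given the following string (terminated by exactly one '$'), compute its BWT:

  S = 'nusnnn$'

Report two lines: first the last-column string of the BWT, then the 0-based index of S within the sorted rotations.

Answer: nnns$un
4

Derivation:
All 7 rotations (rotation i = S[i:]+S[:i]):
  rot[0] = nusnnn$
  rot[1] = usnnn$n
  rot[2] = snnn$nu
  rot[3] = nnn$nus
  rot[4] = nn$nusn
  rot[5] = n$nusnn
  rot[6] = $nusnnn
Sorted (with $ < everything):
  sorted[0] = $nusnnn  (last char: 'n')
  sorted[1] = n$nusnn  (last char: 'n')
  sorted[2] = nn$nusn  (last char: 'n')
  sorted[3] = nnn$nus  (last char: 's')
  sorted[4] = nusnnn$  (last char: '$')
  sorted[5] = snnn$nu  (last char: 'u')
  sorted[6] = usnnn$n  (last char: 'n')
Last column: nnns$un
Original string S is at sorted index 4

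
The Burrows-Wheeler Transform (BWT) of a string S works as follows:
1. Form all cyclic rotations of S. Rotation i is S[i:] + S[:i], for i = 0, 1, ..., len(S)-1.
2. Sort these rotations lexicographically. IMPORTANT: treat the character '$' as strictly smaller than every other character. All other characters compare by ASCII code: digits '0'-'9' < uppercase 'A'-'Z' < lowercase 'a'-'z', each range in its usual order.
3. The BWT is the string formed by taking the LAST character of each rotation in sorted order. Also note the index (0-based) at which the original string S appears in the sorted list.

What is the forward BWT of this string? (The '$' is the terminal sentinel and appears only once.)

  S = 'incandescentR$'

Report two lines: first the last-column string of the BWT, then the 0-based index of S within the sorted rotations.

All 14 rotations (rotation i = S[i:]+S[:i]):
  rot[0] = incandescentR$
  rot[1] = ncandescentR$i
  rot[2] = candescentR$in
  rot[3] = andescentR$inc
  rot[4] = ndescentR$inca
  rot[5] = descentR$incan
  rot[6] = escentR$incand
  rot[7] = scentR$incande
  rot[8] = centR$incandes
  rot[9] = entR$incandesc
  rot[10] = ntR$incandesce
  rot[11] = tR$incandescen
  rot[12] = R$incandescent
  rot[13] = $incandescentR
Sorted (with $ < everything):
  sorted[0] = $incandescentR  (last char: 'R')
  sorted[1] = R$incandescent  (last char: 't')
  sorted[2] = andescentR$inc  (last char: 'c')
  sorted[3] = candescentR$in  (last char: 'n')
  sorted[4] = centR$incandes  (last char: 's')
  sorted[5] = descentR$incan  (last char: 'n')
  sorted[6] = entR$incandesc  (last char: 'c')
  sorted[7] = escentR$incand  (last char: 'd')
  sorted[8] = incandescentR$  (last char: '$')
  sorted[9] = ncandescentR$i  (last char: 'i')
  sorted[10] = ndescentR$inca  (last char: 'a')
  sorted[11] = ntR$incandesce  (last char: 'e')
  sorted[12] = scentR$incande  (last char: 'e')
  sorted[13] = tR$incandescen  (last char: 'n')
Last column: Rtcnsncd$iaeen
Original string S is at sorted index 8

Answer: Rtcnsncd$iaeen
8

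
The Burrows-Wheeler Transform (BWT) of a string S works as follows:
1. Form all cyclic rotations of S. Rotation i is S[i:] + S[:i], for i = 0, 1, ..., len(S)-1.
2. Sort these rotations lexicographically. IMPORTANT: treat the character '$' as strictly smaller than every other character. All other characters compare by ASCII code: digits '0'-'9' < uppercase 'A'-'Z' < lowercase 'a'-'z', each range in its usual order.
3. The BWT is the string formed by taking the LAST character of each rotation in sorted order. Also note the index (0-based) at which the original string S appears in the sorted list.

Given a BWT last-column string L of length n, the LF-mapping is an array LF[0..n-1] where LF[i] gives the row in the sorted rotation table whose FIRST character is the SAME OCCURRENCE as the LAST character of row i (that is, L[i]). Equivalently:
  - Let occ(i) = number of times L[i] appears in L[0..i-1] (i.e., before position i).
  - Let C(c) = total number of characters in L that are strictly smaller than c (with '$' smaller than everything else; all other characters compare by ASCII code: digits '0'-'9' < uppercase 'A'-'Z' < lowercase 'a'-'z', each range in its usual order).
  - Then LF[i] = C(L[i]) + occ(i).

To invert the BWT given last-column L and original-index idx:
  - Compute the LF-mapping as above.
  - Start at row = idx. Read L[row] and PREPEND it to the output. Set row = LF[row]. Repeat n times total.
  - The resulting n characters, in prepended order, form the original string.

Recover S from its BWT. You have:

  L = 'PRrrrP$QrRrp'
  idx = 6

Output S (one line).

LF mapping: 1 4 7 8 9 2 0 3 10 5 11 6
Walk LF starting at row 6, prepending L[row]:
  step 1: row=6, L[6]='$', prepend. Next row=LF[6]=0
  step 2: row=0, L[0]='P', prepend. Next row=LF[0]=1
  step 3: row=1, L[1]='R', prepend. Next row=LF[1]=4
  step 4: row=4, L[4]='r', prepend. Next row=LF[4]=9
  step 5: row=9, L[9]='R', prepend. Next row=LF[9]=5
  step 6: row=5, L[5]='P', prepend. Next row=LF[5]=2
  step 7: row=2, L[2]='r', prepend. Next row=LF[2]=7
  step 8: row=7, L[7]='Q', prepend. Next row=LF[7]=3
  step 9: row=3, L[3]='r', prepend. Next row=LF[3]=8
  step 10: row=8, L[8]='r', prepend. Next row=LF[8]=10
  step 11: row=10, L[10]='r', prepend. Next row=LF[10]=11
  step 12: row=11, L[11]='p', prepend. Next row=LF[11]=6
Reversed output: prrrQrPRrRP$

Answer: prrrQrPRrRP$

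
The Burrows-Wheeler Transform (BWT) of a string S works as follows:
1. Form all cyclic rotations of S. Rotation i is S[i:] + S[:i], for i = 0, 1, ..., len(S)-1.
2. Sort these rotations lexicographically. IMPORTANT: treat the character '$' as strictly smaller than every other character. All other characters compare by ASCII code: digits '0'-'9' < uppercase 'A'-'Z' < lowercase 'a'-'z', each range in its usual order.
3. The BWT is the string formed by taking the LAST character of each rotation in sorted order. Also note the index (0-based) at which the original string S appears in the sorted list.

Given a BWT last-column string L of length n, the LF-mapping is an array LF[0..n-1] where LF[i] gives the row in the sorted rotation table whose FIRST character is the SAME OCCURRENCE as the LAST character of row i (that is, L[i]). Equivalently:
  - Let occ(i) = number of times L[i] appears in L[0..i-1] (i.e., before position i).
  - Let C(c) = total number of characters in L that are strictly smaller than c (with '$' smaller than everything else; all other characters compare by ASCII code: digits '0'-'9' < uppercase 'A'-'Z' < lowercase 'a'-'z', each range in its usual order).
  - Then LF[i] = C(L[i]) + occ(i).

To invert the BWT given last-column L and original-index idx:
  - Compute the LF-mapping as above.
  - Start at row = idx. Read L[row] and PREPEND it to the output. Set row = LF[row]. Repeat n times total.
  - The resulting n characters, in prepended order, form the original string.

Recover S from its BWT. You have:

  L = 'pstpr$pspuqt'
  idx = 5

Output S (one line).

LF mapping: 1 7 9 2 6 0 3 8 4 11 5 10
Walk LF starting at row 5, prepending L[row]:
  step 1: row=5, L[5]='$', prepend. Next row=LF[5]=0
  step 2: row=0, L[0]='p', prepend. Next row=LF[0]=1
  step 3: row=1, L[1]='s', prepend. Next row=LF[1]=7
  step 4: row=7, L[7]='s', prepend. Next row=LF[7]=8
  step 5: row=8, L[8]='p', prepend. Next row=LF[8]=4
  step 6: row=4, L[4]='r', prepend. Next row=LF[4]=6
  step 7: row=6, L[6]='p', prepend. Next row=LF[6]=3
  step 8: row=3, L[3]='p', prepend. Next row=LF[3]=2
  step 9: row=2, L[2]='t', prepend. Next row=LF[2]=9
  step 10: row=9, L[9]='u', prepend. Next row=LF[9]=11
  step 11: row=11, L[11]='t', prepend. Next row=LF[11]=10
  step 12: row=10, L[10]='q', prepend. Next row=LF[10]=5
Reversed output: qtutpprpssp$

Answer: qtutpprpssp$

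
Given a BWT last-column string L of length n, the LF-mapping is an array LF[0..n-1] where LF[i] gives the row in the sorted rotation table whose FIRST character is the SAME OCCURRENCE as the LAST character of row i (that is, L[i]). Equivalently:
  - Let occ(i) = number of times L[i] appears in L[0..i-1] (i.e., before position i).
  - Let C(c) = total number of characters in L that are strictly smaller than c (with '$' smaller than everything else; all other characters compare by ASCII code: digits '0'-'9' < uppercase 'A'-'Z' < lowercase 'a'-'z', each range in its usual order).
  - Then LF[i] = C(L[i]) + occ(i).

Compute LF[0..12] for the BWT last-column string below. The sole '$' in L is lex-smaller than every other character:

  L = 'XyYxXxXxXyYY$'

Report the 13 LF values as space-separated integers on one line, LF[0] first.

Char counts: '$':1, 'X':4, 'Y':3, 'x':3, 'y':2
C (first-col start): C('$')=0, C('X')=1, C('Y')=5, C('x')=8, C('y')=11
L[0]='X': occ=0, LF[0]=C('X')+0=1+0=1
L[1]='y': occ=0, LF[1]=C('y')+0=11+0=11
L[2]='Y': occ=0, LF[2]=C('Y')+0=5+0=5
L[3]='x': occ=0, LF[3]=C('x')+0=8+0=8
L[4]='X': occ=1, LF[4]=C('X')+1=1+1=2
L[5]='x': occ=1, LF[5]=C('x')+1=8+1=9
L[6]='X': occ=2, LF[6]=C('X')+2=1+2=3
L[7]='x': occ=2, LF[7]=C('x')+2=8+2=10
L[8]='X': occ=3, LF[8]=C('X')+3=1+3=4
L[9]='y': occ=1, LF[9]=C('y')+1=11+1=12
L[10]='Y': occ=1, LF[10]=C('Y')+1=5+1=6
L[11]='Y': occ=2, LF[11]=C('Y')+2=5+2=7
L[12]='$': occ=0, LF[12]=C('$')+0=0+0=0

Answer: 1 11 5 8 2 9 3 10 4 12 6 7 0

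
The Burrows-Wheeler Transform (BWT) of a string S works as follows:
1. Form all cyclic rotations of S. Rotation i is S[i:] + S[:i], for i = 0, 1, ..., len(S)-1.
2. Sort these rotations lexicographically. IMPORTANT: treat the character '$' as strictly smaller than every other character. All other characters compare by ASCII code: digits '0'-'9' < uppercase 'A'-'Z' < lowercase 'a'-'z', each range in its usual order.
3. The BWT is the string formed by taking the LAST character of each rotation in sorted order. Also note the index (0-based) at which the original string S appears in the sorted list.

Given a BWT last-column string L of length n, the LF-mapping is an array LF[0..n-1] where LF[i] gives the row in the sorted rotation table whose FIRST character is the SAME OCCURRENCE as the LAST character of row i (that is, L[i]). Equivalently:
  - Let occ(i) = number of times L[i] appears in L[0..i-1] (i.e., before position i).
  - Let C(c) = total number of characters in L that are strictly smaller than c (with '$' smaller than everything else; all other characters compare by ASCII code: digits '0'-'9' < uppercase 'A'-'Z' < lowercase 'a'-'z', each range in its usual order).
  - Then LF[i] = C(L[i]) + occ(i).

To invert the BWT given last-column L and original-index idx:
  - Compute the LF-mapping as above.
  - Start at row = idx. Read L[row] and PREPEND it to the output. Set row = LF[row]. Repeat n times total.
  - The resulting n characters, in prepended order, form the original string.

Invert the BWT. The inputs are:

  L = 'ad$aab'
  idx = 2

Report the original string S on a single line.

Answer: aabda$

Derivation:
LF mapping: 1 5 0 2 3 4
Walk LF starting at row 2, prepending L[row]:
  step 1: row=2, L[2]='$', prepend. Next row=LF[2]=0
  step 2: row=0, L[0]='a', prepend. Next row=LF[0]=1
  step 3: row=1, L[1]='d', prepend. Next row=LF[1]=5
  step 4: row=5, L[5]='b', prepend. Next row=LF[5]=4
  step 5: row=4, L[4]='a', prepend. Next row=LF[4]=3
  step 6: row=3, L[3]='a', prepend. Next row=LF[3]=2
Reversed output: aabda$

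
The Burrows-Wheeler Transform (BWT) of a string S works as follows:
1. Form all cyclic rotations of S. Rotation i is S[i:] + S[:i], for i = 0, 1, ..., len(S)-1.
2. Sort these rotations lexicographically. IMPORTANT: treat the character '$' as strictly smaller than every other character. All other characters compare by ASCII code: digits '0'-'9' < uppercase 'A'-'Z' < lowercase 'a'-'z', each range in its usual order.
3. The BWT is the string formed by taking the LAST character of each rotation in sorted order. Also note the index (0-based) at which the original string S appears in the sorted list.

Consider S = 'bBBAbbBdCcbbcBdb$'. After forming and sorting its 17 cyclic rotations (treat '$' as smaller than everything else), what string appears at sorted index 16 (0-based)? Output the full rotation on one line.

Answer: db$bBBAbbBdCcbbcB

Derivation:
All 17 rotations (rotation i = S[i:]+S[:i]):
  rot[0] = bBBAbbBdCcbbcBdb$
  rot[1] = BBAbbBdCcbbcBdb$b
  rot[2] = BAbbBdCcbbcBdb$bB
  rot[3] = AbbBdCcbbcBdb$bBB
  rot[4] = bbBdCcbbcBdb$bBBA
  rot[5] = bBdCcbbcBdb$bBBAb
  rot[6] = BdCcbbcBdb$bBBAbb
  rot[7] = dCcbbcBdb$bBBAbbB
  rot[8] = CcbbcBdb$bBBAbbBd
  rot[9] = cbbcBdb$bBBAbbBdC
  rot[10] = bbcBdb$bBBAbbBdCc
  rot[11] = bcBdb$bBBAbbBdCcb
  rot[12] = cBdb$bBBAbbBdCcbb
  rot[13] = Bdb$bBBAbbBdCcbbc
  rot[14] = db$bBBAbbBdCcbbcB
  rot[15] = b$bBBAbbBdCcbbcBd
  rot[16] = $bBBAbbBdCcbbcBdb
Sorted (with $ < everything):
  sorted[0] = $bBBAbbBdCcbbcBdb
  sorted[1] = AbbBdCcbbcBdb$bBB
  sorted[2] = BAbbBdCcbbcBdb$bB
  sorted[3] = BBAbbBdCcbbcBdb$b
  sorted[4] = BdCcbbcBdb$bBBAbb
  sorted[5] = Bdb$bBBAbbBdCcbbc
  sorted[6] = CcbbcBdb$bBBAbbBd
  sorted[7] = b$bBBAbbBdCcbbcBd
  sorted[8] = bBBAbbBdCcbbcBdb$
  sorted[9] = bBdCcbbcBdb$bBBAb
  sorted[10] = bbBdCcbbcBdb$bBBA
  sorted[11] = bbcBdb$bBBAbbBdCc
  sorted[12] = bcBdb$bBBAbbBdCcb
  sorted[13] = cBdb$bBBAbbBdCcbb
  sorted[14] = cbbcBdb$bBBAbbBdC
  sorted[15] = dCcbbcBdb$bBBAbbB
  sorted[16] = db$bBBAbbBdCcbbcB
sorted[16] = db$bBBAbbBdCcbbcB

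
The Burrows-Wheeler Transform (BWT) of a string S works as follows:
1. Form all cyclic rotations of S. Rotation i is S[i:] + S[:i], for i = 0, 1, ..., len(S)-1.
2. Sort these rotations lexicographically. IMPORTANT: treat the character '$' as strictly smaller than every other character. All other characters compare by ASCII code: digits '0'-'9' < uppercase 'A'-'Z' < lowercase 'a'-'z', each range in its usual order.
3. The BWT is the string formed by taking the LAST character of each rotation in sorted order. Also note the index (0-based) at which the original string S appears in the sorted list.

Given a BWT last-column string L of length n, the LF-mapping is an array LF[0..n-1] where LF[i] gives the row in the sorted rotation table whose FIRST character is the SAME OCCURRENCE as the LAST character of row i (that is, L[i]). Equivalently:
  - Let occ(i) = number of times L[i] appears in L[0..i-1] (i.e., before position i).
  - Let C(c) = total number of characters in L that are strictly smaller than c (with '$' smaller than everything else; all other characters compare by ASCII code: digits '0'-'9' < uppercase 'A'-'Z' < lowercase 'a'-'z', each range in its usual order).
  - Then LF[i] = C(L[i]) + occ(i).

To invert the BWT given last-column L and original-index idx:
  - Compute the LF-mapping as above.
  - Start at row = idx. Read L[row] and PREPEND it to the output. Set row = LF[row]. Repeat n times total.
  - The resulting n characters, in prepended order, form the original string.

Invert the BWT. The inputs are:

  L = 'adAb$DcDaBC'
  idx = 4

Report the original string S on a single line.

Answer: DDabCdABca$

Derivation:
LF mapping: 6 10 1 8 0 4 9 5 7 2 3
Walk LF starting at row 4, prepending L[row]:
  step 1: row=4, L[4]='$', prepend. Next row=LF[4]=0
  step 2: row=0, L[0]='a', prepend. Next row=LF[0]=6
  step 3: row=6, L[6]='c', prepend. Next row=LF[6]=9
  step 4: row=9, L[9]='B', prepend. Next row=LF[9]=2
  step 5: row=2, L[2]='A', prepend. Next row=LF[2]=1
  step 6: row=1, L[1]='d', prepend. Next row=LF[1]=10
  step 7: row=10, L[10]='C', prepend. Next row=LF[10]=3
  step 8: row=3, L[3]='b', prepend. Next row=LF[3]=8
  step 9: row=8, L[8]='a', prepend. Next row=LF[8]=7
  step 10: row=7, L[7]='D', prepend. Next row=LF[7]=5
  step 11: row=5, L[5]='D', prepend. Next row=LF[5]=4
Reversed output: DDabCdABca$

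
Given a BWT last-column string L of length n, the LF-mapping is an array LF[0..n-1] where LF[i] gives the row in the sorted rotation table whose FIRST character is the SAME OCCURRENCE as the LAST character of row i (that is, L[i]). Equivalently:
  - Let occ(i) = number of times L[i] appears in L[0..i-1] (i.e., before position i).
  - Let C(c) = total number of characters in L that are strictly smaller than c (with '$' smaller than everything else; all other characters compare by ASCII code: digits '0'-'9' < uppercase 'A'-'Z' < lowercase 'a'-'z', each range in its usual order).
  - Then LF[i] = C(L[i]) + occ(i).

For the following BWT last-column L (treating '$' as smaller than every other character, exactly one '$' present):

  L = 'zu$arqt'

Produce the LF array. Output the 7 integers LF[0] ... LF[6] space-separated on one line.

Char counts: '$':1, 'a':1, 'q':1, 'r':1, 't':1, 'u':1, 'z':1
C (first-col start): C('$')=0, C('a')=1, C('q')=2, C('r')=3, C('t')=4, C('u')=5, C('z')=6
L[0]='z': occ=0, LF[0]=C('z')+0=6+0=6
L[1]='u': occ=0, LF[1]=C('u')+0=5+0=5
L[2]='$': occ=0, LF[2]=C('$')+0=0+0=0
L[3]='a': occ=0, LF[3]=C('a')+0=1+0=1
L[4]='r': occ=0, LF[4]=C('r')+0=3+0=3
L[5]='q': occ=0, LF[5]=C('q')+0=2+0=2
L[6]='t': occ=0, LF[6]=C('t')+0=4+0=4

Answer: 6 5 0 1 3 2 4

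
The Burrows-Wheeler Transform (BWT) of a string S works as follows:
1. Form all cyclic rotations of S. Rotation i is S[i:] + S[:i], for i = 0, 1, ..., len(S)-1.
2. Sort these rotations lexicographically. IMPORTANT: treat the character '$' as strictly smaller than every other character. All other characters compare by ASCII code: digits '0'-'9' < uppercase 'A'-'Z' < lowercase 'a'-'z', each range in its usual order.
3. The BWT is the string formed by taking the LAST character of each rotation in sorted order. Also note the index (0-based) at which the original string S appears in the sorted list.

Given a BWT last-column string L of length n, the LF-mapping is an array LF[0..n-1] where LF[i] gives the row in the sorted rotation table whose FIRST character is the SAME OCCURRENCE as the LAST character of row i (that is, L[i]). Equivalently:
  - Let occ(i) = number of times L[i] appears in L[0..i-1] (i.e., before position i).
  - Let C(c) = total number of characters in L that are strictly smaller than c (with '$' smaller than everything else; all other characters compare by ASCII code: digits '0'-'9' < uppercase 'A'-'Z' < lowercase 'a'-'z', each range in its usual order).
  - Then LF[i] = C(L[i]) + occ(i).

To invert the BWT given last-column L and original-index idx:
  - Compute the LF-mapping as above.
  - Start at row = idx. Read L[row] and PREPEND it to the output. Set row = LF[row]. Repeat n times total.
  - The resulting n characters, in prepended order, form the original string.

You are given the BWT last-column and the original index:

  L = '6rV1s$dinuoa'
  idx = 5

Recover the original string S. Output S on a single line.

Answer: dinosaur1V6$

Derivation:
LF mapping: 2 9 3 1 10 0 5 6 7 11 8 4
Walk LF starting at row 5, prepending L[row]:
  step 1: row=5, L[5]='$', prepend. Next row=LF[5]=0
  step 2: row=0, L[0]='6', prepend. Next row=LF[0]=2
  step 3: row=2, L[2]='V', prepend. Next row=LF[2]=3
  step 4: row=3, L[3]='1', prepend. Next row=LF[3]=1
  step 5: row=1, L[1]='r', prepend. Next row=LF[1]=9
  step 6: row=9, L[9]='u', prepend. Next row=LF[9]=11
  step 7: row=11, L[11]='a', prepend. Next row=LF[11]=4
  step 8: row=4, L[4]='s', prepend. Next row=LF[4]=10
  step 9: row=10, L[10]='o', prepend. Next row=LF[10]=8
  step 10: row=8, L[8]='n', prepend. Next row=LF[8]=7
  step 11: row=7, L[7]='i', prepend. Next row=LF[7]=6
  step 12: row=6, L[6]='d', prepend. Next row=LF[6]=5
Reversed output: dinosaur1V6$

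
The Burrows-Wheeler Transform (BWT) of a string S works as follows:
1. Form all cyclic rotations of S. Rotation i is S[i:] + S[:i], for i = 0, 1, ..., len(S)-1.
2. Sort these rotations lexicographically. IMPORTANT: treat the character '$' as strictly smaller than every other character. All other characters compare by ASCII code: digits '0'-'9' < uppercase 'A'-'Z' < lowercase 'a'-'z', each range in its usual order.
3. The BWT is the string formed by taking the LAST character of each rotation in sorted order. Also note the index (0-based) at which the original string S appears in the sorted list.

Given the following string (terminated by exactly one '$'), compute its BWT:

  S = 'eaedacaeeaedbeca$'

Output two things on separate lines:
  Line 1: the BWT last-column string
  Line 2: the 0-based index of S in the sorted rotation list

Answer: acdeecdeaee$ebaaa
11

Derivation:
All 17 rotations (rotation i = S[i:]+S[:i]):
  rot[0] = eaedacaeeaedbeca$
  rot[1] = aedacaeeaedbeca$e
  rot[2] = edacaeeaedbeca$ea
  rot[3] = dacaeeaedbeca$eae
  rot[4] = acaeeaedbeca$eaed
  rot[5] = caeeaedbeca$eaeda
  rot[6] = aeeaedbeca$eaedac
  rot[7] = eeaedbeca$eaedaca
  rot[8] = eaedbeca$eaedacae
  rot[9] = aedbeca$eaedacaee
  rot[10] = edbeca$eaedacaeea
  rot[11] = dbeca$eaedacaeeae
  rot[12] = beca$eaedacaeeaed
  rot[13] = eca$eaedacaeeaedb
  rot[14] = ca$eaedacaeeaedbe
  rot[15] = a$eaedacaeeaedbec
  rot[16] = $eaedacaeeaedbeca
Sorted (with $ < everything):
  sorted[0] = $eaedacaeeaedbeca  (last char: 'a')
  sorted[1] = a$eaedacaeeaedbec  (last char: 'c')
  sorted[2] = acaeeaedbeca$eaed  (last char: 'd')
  sorted[3] = aedacaeeaedbeca$e  (last char: 'e')
  sorted[4] = aedbeca$eaedacaee  (last char: 'e')
  sorted[5] = aeeaedbeca$eaedac  (last char: 'c')
  sorted[6] = beca$eaedacaeeaed  (last char: 'd')
  sorted[7] = ca$eaedacaeeaedbe  (last char: 'e')
  sorted[8] = caeeaedbeca$eaeda  (last char: 'a')
  sorted[9] = dacaeeaedbeca$eae  (last char: 'e')
  sorted[10] = dbeca$eaedacaeeae  (last char: 'e')
  sorted[11] = eaedacaeeaedbeca$  (last char: '$')
  sorted[12] = eaedbeca$eaedacae  (last char: 'e')
  sorted[13] = eca$eaedacaeeaedb  (last char: 'b')
  sorted[14] = edacaeeaedbeca$ea  (last char: 'a')
  sorted[15] = edbeca$eaedacaeea  (last char: 'a')
  sorted[16] = eeaedbeca$eaedaca  (last char: 'a')
Last column: acdeecdeaee$ebaaa
Original string S is at sorted index 11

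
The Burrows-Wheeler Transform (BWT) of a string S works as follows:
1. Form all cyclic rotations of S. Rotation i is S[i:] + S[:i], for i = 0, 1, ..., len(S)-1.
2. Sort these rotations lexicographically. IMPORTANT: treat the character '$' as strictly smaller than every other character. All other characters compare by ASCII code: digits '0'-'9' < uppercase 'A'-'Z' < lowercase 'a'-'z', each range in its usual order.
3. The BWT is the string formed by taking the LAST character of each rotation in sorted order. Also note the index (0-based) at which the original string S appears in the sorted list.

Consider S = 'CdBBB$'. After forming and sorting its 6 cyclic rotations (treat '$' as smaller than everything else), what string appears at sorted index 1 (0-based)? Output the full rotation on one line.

Answer: B$CdBB

Derivation:
All 6 rotations (rotation i = S[i:]+S[:i]):
  rot[0] = CdBBB$
  rot[1] = dBBB$C
  rot[2] = BBB$Cd
  rot[3] = BB$CdB
  rot[4] = B$CdBB
  rot[5] = $CdBBB
Sorted (with $ < everything):
  sorted[0] = $CdBBB
  sorted[1] = B$CdBB
  sorted[2] = BB$CdB
  sorted[3] = BBB$Cd
  sorted[4] = CdBBB$
  sorted[5] = dBBB$C
sorted[1] = B$CdBB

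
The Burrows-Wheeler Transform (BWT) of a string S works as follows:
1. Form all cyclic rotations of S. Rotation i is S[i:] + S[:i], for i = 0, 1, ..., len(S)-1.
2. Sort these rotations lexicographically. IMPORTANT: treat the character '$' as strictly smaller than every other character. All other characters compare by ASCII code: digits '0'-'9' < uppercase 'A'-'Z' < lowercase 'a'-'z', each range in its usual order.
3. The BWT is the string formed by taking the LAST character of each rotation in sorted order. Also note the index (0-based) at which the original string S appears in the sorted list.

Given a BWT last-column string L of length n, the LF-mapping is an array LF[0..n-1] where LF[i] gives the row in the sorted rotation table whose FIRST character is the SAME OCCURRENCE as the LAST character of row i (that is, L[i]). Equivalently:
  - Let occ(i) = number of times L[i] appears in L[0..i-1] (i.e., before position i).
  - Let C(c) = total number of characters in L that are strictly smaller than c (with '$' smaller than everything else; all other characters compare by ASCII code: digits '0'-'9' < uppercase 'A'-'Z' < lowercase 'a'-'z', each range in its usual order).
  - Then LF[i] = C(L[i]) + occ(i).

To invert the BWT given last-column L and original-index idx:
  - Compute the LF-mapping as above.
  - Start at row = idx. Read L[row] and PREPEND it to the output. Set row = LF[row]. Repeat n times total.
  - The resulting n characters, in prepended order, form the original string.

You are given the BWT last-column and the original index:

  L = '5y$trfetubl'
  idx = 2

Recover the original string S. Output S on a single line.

Answer: butterfly5$

Derivation:
LF mapping: 1 10 0 7 6 4 3 8 9 2 5
Walk LF starting at row 2, prepending L[row]:
  step 1: row=2, L[2]='$', prepend. Next row=LF[2]=0
  step 2: row=0, L[0]='5', prepend. Next row=LF[0]=1
  step 3: row=1, L[1]='y', prepend. Next row=LF[1]=10
  step 4: row=10, L[10]='l', prepend. Next row=LF[10]=5
  step 5: row=5, L[5]='f', prepend. Next row=LF[5]=4
  step 6: row=4, L[4]='r', prepend. Next row=LF[4]=6
  step 7: row=6, L[6]='e', prepend. Next row=LF[6]=3
  step 8: row=3, L[3]='t', prepend. Next row=LF[3]=7
  step 9: row=7, L[7]='t', prepend. Next row=LF[7]=8
  step 10: row=8, L[8]='u', prepend. Next row=LF[8]=9
  step 11: row=9, L[9]='b', prepend. Next row=LF[9]=2
Reversed output: butterfly5$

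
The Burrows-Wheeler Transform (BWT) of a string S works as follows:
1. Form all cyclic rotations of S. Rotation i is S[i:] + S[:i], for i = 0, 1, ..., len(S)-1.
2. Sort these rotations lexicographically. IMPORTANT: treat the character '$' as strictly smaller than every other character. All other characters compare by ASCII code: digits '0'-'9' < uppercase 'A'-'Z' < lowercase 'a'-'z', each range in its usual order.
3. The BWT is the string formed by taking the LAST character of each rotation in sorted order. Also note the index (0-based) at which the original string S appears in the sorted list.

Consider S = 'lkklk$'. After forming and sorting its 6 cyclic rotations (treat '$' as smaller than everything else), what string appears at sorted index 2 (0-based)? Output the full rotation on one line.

All 6 rotations (rotation i = S[i:]+S[:i]):
  rot[0] = lkklk$
  rot[1] = kklk$l
  rot[2] = klk$lk
  rot[3] = lk$lkk
  rot[4] = k$lkkl
  rot[5] = $lkklk
Sorted (with $ < everything):
  sorted[0] = $lkklk
  sorted[1] = k$lkkl
  sorted[2] = kklk$l
  sorted[3] = klk$lk
  sorted[4] = lk$lkk
  sorted[5] = lkklk$
sorted[2] = kklk$l

Answer: kklk$l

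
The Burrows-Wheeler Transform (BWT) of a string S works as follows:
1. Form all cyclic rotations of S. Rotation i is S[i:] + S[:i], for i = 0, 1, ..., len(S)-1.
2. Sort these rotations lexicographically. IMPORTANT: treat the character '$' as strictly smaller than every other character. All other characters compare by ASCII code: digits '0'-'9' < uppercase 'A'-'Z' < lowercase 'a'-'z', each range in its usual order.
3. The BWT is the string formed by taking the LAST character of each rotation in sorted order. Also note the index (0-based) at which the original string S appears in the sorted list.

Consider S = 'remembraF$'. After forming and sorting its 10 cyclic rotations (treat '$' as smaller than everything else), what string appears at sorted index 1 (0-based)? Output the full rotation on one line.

Answer: F$remembra

Derivation:
All 10 rotations (rotation i = S[i:]+S[:i]):
  rot[0] = remembraF$
  rot[1] = emembraF$r
  rot[2] = membraF$re
  rot[3] = embraF$rem
  rot[4] = mbraF$reme
  rot[5] = braF$remem
  rot[6] = raF$rememb
  rot[7] = aF$remembr
  rot[8] = F$remembra
  rot[9] = $remembraF
Sorted (with $ < everything):
  sorted[0] = $remembraF
  sorted[1] = F$remembra
  sorted[2] = aF$remembr
  sorted[3] = braF$remem
  sorted[4] = embraF$rem
  sorted[5] = emembraF$r
  sorted[6] = mbraF$reme
  sorted[7] = membraF$re
  sorted[8] = raF$rememb
  sorted[9] = remembraF$
sorted[1] = F$remembra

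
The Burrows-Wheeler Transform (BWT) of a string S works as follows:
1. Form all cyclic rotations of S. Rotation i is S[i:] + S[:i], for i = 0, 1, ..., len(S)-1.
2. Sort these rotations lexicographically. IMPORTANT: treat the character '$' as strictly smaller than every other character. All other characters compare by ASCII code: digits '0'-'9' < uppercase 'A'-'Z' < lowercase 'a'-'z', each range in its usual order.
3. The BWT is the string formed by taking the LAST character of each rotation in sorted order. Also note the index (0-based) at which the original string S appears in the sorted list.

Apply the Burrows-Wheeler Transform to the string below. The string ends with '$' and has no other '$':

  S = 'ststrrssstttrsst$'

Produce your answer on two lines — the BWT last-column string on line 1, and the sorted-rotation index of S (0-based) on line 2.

All 17 rotations (rotation i = S[i:]+S[:i]):
  rot[0] = ststrrssstttrsst$
  rot[1] = tstrrssstttrsst$s
  rot[2] = strrssstttrsst$st
  rot[3] = trrssstttrsst$sts
  rot[4] = rrssstttrsst$stst
  rot[5] = rssstttrsst$ststr
  rot[6] = ssstttrsst$ststrr
  rot[7] = sstttrsst$ststrrs
  rot[8] = stttrsst$ststrrss
  rot[9] = tttrsst$ststrrsss
  rot[10] = ttrsst$ststrrssst
  rot[11] = trsst$ststrrssstt
  rot[12] = rsst$ststrrsssttt
  rot[13] = sst$ststrrssstttr
  rot[14] = st$ststrrssstttrs
  rot[15] = t$ststrrssstttrss
  rot[16] = $ststrrssstttrsst
Sorted (with $ < everything):
  sorted[0] = $ststrrssstttrsst  (last char: 't')
  sorted[1] = rrssstttrsst$stst  (last char: 't')
  sorted[2] = rssstttrsst$ststr  (last char: 'r')
  sorted[3] = rsst$ststrrsssttt  (last char: 't')
  sorted[4] = ssstttrsst$ststrr  (last char: 'r')
  sorted[5] = sst$ststrrssstttr  (last char: 'r')
  sorted[6] = sstttrsst$ststrrs  (last char: 's')
  sorted[7] = st$ststrrssstttrs  (last char: 's')
  sorted[8] = strrssstttrsst$st  (last char: 't')
  sorted[9] = ststrrssstttrsst$  (last char: '$')
  sorted[10] = stttrsst$ststrrss  (last char: 's')
  sorted[11] = t$ststrrssstttrss  (last char: 's')
  sorted[12] = trrssstttrsst$sts  (last char: 's')
  sorted[13] = trsst$ststrrssstt  (last char: 't')
  sorted[14] = tstrrssstttrsst$s  (last char: 's')
  sorted[15] = ttrsst$ststrrssst  (last char: 't')
  sorted[16] = tttrsst$ststrrsss  (last char: 's')
Last column: ttrtrrsst$ssststs
Original string S is at sorted index 9

Answer: ttrtrrsst$ssststs
9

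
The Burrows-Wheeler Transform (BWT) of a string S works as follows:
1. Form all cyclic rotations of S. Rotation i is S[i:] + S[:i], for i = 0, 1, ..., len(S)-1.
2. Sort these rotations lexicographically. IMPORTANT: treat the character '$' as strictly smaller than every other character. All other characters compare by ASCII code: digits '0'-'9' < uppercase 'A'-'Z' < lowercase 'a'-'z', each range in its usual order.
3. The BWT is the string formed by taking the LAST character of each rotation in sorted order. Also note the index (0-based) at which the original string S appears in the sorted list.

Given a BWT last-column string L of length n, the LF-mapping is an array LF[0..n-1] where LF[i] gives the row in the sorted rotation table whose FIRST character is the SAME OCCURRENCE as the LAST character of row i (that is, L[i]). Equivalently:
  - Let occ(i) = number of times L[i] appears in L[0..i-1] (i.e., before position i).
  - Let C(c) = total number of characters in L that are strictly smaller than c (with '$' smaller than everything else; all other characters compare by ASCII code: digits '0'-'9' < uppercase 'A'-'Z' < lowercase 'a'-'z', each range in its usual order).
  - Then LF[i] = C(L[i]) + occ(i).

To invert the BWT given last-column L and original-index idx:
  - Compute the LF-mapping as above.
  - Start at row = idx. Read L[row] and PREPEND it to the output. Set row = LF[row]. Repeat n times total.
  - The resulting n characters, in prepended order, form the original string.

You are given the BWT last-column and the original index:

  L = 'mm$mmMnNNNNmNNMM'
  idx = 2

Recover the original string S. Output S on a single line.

LF mapping: 10 11 0 12 13 1 15 4 5 6 7 14 8 9 2 3
Walk LF starting at row 2, prepending L[row]:
  step 1: row=2, L[2]='$', prepend. Next row=LF[2]=0
  step 2: row=0, L[0]='m', prepend. Next row=LF[0]=10
  step 3: row=10, L[10]='N', prepend. Next row=LF[10]=7
  step 4: row=7, L[7]='N', prepend. Next row=LF[7]=4
  step 5: row=4, L[4]='m', prepend. Next row=LF[4]=13
  step 6: row=13, L[13]='N', prepend. Next row=LF[13]=9
  step 7: row=9, L[9]='N', prepend. Next row=LF[9]=6
  step 8: row=6, L[6]='n', prepend. Next row=LF[6]=15
  step 9: row=15, L[15]='M', prepend. Next row=LF[15]=3
  step 10: row=3, L[3]='m', prepend. Next row=LF[3]=12
  step 11: row=12, L[12]='N', prepend. Next row=LF[12]=8
  step 12: row=8, L[8]='N', prepend. Next row=LF[8]=5
  step 13: row=5, L[5]='M', prepend. Next row=LF[5]=1
  step 14: row=1, L[1]='m', prepend. Next row=LF[1]=11
  step 15: row=11, L[11]='m', prepend. Next row=LF[11]=14
  step 16: row=14, L[14]='M', prepend. Next row=LF[14]=2
Reversed output: MmmMNNmMnNNmNNm$

Answer: MmmMNNmMnNNmNNm$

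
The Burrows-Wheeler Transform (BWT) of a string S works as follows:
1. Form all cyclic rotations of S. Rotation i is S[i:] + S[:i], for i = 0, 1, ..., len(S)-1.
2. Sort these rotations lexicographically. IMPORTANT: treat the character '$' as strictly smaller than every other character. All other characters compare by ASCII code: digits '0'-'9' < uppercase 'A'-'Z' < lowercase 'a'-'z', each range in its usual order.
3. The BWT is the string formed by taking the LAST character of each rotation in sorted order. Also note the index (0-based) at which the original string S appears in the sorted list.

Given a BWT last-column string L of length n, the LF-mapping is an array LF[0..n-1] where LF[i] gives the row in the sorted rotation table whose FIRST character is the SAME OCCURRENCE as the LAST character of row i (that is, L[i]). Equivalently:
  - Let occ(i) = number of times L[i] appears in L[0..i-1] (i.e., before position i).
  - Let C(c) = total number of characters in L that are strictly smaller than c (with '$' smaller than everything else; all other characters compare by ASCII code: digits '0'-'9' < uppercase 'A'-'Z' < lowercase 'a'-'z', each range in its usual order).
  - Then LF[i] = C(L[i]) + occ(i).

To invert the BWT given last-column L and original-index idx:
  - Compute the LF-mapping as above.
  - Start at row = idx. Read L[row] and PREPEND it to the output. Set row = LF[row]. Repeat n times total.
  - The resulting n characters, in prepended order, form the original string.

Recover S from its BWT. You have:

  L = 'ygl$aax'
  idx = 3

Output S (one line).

Answer: galaxy$

Derivation:
LF mapping: 6 3 4 0 1 2 5
Walk LF starting at row 3, prepending L[row]:
  step 1: row=3, L[3]='$', prepend. Next row=LF[3]=0
  step 2: row=0, L[0]='y', prepend. Next row=LF[0]=6
  step 3: row=6, L[6]='x', prepend. Next row=LF[6]=5
  step 4: row=5, L[5]='a', prepend. Next row=LF[5]=2
  step 5: row=2, L[2]='l', prepend. Next row=LF[2]=4
  step 6: row=4, L[4]='a', prepend. Next row=LF[4]=1
  step 7: row=1, L[1]='g', prepend. Next row=LF[1]=3
Reversed output: galaxy$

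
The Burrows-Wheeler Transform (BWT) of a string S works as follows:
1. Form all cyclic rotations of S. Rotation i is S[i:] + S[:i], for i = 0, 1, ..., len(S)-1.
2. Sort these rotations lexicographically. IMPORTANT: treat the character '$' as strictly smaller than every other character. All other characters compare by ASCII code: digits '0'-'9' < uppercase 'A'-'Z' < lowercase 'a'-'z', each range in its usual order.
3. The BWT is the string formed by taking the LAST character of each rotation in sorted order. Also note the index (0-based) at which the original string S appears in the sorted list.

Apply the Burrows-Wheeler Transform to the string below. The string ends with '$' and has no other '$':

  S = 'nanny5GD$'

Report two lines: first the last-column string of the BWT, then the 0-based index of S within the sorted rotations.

Answer: DyG5n$ann
5

Derivation:
All 9 rotations (rotation i = S[i:]+S[:i]):
  rot[0] = nanny5GD$
  rot[1] = anny5GD$n
  rot[2] = nny5GD$na
  rot[3] = ny5GD$nan
  rot[4] = y5GD$nann
  rot[5] = 5GD$nanny
  rot[6] = GD$nanny5
  rot[7] = D$nanny5G
  rot[8] = $nanny5GD
Sorted (with $ < everything):
  sorted[0] = $nanny5GD  (last char: 'D')
  sorted[1] = 5GD$nanny  (last char: 'y')
  sorted[2] = D$nanny5G  (last char: 'G')
  sorted[3] = GD$nanny5  (last char: '5')
  sorted[4] = anny5GD$n  (last char: 'n')
  sorted[5] = nanny5GD$  (last char: '$')
  sorted[6] = nny5GD$na  (last char: 'a')
  sorted[7] = ny5GD$nan  (last char: 'n')
  sorted[8] = y5GD$nann  (last char: 'n')
Last column: DyG5n$ann
Original string S is at sorted index 5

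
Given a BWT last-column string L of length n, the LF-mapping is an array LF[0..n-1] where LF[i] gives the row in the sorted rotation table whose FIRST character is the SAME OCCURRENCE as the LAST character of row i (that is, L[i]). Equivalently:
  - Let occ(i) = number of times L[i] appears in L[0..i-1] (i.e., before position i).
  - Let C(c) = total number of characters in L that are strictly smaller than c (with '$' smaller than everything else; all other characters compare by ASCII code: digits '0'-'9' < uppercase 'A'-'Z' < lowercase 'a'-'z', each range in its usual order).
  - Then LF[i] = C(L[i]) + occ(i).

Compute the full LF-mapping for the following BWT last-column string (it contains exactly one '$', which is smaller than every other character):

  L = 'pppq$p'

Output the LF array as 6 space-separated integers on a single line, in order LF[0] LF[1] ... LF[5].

Char counts: '$':1, 'p':4, 'q':1
C (first-col start): C('$')=0, C('p')=1, C('q')=5
L[0]='p': occ=0, LF[0]=C('p')+0=1+0=1
L[1]='p': occ=1, LF[1]=C('p')+1=1+1=2
L[2]='p': occ=2, LF[2]=C('p')+2=1+2=3
L[3]='q': occ=0, LF[3]=C('q')+0=5+0=5
L[4]='$': occ=0, LF[4]=C('$')+0=0+0=0
L[5]='p': occ=3, LF[5]=C('p')+3=1+3=4

Answer: 1 2 3 5 0 4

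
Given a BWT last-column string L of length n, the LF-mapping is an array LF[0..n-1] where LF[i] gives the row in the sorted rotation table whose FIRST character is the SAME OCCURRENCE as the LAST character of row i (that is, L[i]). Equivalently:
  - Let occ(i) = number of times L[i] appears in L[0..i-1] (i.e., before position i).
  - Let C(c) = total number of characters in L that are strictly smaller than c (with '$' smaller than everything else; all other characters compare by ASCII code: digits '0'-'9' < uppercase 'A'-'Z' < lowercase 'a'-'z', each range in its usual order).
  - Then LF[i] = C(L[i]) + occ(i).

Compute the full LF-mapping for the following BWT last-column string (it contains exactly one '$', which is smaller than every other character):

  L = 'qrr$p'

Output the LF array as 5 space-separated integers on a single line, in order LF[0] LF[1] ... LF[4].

Answer: 2 3 4 0 1

Derivation:
Char counts: '$':1, 'p':1, 'q':1, 'r':2
C (first-col start): C('$')=0, C('p')=1, C('q')=2, C('r')=3
L[0]='q': occ=0, LF[0]=C('q')+0=2+0=2
L[1]='r': occ=0, LF[1]=C('r')+0=3+0=3
L[2]='r': occ=1, LF[2]=C('r')+1=3+1=4
L[3]='$': occ=0, LF[3]=C('$')+0=0+0=0
L[4]='p': occ=0, LF[4]=C('p')+0=1+0=1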